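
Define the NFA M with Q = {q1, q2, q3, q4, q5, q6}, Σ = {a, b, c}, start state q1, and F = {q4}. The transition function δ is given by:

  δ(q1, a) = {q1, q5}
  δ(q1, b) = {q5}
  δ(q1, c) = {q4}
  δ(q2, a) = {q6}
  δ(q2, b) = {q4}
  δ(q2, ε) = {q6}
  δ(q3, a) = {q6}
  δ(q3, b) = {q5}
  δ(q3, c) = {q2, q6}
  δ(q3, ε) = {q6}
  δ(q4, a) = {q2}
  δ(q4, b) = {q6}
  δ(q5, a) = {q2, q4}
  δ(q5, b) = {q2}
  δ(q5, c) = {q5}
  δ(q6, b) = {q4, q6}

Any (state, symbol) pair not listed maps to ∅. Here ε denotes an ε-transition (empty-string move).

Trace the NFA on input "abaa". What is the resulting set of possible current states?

{q2, q6}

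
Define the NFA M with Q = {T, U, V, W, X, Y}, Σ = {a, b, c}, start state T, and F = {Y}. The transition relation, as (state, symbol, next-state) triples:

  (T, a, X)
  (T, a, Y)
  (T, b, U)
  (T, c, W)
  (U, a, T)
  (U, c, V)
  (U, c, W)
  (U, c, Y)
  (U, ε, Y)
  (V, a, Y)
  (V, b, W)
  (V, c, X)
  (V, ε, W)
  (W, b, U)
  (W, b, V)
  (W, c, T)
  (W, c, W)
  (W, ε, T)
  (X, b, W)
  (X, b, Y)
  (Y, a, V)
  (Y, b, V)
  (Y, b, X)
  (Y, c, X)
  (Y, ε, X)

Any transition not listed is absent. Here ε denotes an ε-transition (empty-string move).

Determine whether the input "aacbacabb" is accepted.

Yes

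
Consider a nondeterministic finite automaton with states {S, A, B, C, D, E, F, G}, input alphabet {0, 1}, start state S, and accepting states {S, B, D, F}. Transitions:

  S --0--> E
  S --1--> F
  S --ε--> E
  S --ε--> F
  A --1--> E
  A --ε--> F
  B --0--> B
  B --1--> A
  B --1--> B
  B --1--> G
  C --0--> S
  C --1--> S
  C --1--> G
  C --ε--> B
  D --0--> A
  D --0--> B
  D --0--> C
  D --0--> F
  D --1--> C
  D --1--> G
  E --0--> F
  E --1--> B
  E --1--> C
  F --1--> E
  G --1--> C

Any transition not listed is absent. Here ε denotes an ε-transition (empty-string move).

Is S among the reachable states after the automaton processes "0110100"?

No

Start: ε-closure({S}) = {S, E, F}.
Read '0': {S, E, F} → {E, F}.
Read '1': {E, F} → {B, C, E}.
Read '1': {B, C, E} → {S, A, B, C, E, F, G}.
Read '0': {S, A, B, C, E, F, G} → {S, B, E, F}.
Read '1': {S, B, E, F} → {A, B, C, E, F, G}.
Read '0': {A, B, C, E, F, G} → {S, B, E, F}.
Read '0': {S, B, E, F} → {B, E, F}.
State S is not in {B, E, F}.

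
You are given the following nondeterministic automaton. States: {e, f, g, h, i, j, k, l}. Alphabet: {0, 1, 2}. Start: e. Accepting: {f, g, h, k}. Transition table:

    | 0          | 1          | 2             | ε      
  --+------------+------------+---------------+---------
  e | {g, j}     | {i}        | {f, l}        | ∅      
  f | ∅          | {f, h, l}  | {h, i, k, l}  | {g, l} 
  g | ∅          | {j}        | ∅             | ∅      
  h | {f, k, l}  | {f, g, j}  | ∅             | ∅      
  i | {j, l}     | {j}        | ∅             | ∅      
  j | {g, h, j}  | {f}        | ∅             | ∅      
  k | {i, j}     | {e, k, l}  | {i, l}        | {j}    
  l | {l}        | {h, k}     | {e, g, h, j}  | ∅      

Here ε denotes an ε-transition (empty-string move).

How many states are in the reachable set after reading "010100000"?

Start in {e}.
Read '0': e→{g, j}; now {g, j}.
Read '1': g→{j}, j→{f}; union {f, j}; ε-closure = {f, g, j, l}.
Read '0': f→∅, g→∅, j→{g, h, j}, l→{l}; now {g, h, j, l}.
Read '1': g→{j}, h→{f, g, j}, j→{f}, l→{h, k}; union {f, g, h, j, k}; ε-closure = {f, g, h, j, k, l}.
Read '0': f→∅, g→∅, h→{f, k, l}, j→{g, h, j}, k→{i, j}, l→{l}; now {f, g, h, i, j, k, l}.
Read '0': f→∅, g→∅, h→{f, k, l}, i→{j, l}, j→{g, h, j}, k→{i, j}, l→{l}; now {f, g, h, i, j, k, l}.
Read '0': f→∅, g→∅, h→{f, k, l}, i→{j, l}, j→{g, h, j}, k→{i, j}, l→{l}; now {f, g, h, i, j, k, l}.
Read '0': f→∅, g→∅, h→{f, k, l}, i→{j, l}, j→{g, h, j}, k→{i, j}, l→{l}; now {f, g, h, i, j, k, l}.
Read '0': f→∅, g→∅, h→{f, k, l}, i→{j, l}, j→{g, h, j}, k→{i, j}, l→{l}; now {f, g, h, i, j, k, l}.
That set has 7 states.

7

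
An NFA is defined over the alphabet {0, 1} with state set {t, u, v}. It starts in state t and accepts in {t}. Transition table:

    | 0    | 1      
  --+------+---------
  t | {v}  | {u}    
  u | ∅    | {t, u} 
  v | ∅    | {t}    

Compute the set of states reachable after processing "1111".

Start in {t}.
Read '1': t→{u}; now {u}.
Read '1': u→{t, u}; now {t, u}.
Read '1': t→{u}, u→{t, u}; now {t, u}.
Read '1': t→{u}, u→{t, u}; now {t, u}.

{t, u}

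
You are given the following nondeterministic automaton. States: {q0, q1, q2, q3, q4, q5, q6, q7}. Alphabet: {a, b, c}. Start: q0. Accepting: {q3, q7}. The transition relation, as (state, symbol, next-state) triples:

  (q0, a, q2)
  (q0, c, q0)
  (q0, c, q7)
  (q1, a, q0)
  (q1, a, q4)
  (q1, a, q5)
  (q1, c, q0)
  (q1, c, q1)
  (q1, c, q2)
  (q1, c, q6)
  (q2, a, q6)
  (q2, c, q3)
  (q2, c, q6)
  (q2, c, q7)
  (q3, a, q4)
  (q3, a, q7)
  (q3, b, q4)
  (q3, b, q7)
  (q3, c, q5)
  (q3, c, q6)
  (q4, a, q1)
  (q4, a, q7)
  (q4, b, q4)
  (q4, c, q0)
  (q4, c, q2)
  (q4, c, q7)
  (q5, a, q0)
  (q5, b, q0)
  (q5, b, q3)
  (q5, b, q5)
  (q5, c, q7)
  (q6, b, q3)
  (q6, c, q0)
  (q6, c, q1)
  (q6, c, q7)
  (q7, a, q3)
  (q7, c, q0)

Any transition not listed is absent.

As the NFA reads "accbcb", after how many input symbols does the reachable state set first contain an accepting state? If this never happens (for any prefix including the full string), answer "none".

2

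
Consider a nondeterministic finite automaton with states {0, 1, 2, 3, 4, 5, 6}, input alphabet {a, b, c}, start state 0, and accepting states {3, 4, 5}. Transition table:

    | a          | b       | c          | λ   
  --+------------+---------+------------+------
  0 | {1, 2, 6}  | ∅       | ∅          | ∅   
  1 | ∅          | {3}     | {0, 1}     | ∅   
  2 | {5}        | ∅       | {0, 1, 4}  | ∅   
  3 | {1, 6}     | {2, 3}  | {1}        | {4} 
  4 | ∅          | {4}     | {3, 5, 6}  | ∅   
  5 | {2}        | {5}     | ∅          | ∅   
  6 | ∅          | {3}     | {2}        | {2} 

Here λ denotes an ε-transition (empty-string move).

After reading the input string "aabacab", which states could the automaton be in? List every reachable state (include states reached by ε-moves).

Start in {0}.
Read 'a': {0} → {1, 2, 6}.
Read 'a': {1, 2, 6} → {5}.
Read 'b': {5} → {5}.
Read 'a': {5} → {2}.
Read 'c': {2} → {0, 1, 4}.
Read 'a': {0, 1, 4} → {1, 2, 6}.
Read 'b': {1, 2, 6} → {3, 4}.

{3, 4}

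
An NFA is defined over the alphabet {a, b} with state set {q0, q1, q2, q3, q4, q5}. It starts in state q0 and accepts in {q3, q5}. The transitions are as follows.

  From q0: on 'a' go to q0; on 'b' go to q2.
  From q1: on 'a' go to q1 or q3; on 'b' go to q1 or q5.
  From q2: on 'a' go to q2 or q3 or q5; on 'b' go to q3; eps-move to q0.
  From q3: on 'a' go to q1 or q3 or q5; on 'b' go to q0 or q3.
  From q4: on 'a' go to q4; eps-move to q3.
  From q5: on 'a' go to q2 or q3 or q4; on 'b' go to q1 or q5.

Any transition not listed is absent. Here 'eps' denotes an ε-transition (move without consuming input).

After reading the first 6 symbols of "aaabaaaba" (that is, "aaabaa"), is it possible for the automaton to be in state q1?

Yes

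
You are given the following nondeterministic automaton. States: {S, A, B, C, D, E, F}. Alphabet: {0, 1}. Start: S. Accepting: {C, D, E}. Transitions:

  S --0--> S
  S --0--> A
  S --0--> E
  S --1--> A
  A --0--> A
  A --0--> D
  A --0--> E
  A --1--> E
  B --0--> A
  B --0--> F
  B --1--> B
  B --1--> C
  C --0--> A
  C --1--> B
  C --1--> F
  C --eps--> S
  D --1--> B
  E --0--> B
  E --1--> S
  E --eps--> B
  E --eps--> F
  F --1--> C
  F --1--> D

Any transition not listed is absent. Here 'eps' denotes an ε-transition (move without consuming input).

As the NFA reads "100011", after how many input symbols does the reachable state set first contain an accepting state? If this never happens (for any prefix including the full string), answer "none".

Start in {S}.
Read '1': S→{A}; now {A}.
Read '0': A→{A, D, E}; union {A, D, E}; ε-closure = {A, B, D, E, F}.
None of the earlier sets intersect F, but {A, B, D, E, F} does.

2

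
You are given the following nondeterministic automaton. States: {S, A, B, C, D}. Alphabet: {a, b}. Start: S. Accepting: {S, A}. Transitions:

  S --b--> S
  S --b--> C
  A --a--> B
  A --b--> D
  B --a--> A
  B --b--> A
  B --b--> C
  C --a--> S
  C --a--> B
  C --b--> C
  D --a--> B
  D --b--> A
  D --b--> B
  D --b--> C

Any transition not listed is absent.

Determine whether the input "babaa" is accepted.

Yes

Start in {S}.
Read 'b': {S} → {S, C}.
Read 'a': {S, C} → {S, B}.
Read 'b': {S, B} → {S, A, C}.
Read 'a': {S, A, C} → {S, B}.
Read 'a': {S, B} → {A}.
The final set {A} contains the accepting state A.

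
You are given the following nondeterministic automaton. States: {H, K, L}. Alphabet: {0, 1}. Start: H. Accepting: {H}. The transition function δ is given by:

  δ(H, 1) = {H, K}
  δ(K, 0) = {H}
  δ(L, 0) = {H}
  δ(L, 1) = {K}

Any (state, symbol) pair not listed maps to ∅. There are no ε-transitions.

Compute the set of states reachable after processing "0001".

Start in {H}.
Read '0': {H} → ∅.
The set is empty and remains empty for the remaining 3 symbols.

∅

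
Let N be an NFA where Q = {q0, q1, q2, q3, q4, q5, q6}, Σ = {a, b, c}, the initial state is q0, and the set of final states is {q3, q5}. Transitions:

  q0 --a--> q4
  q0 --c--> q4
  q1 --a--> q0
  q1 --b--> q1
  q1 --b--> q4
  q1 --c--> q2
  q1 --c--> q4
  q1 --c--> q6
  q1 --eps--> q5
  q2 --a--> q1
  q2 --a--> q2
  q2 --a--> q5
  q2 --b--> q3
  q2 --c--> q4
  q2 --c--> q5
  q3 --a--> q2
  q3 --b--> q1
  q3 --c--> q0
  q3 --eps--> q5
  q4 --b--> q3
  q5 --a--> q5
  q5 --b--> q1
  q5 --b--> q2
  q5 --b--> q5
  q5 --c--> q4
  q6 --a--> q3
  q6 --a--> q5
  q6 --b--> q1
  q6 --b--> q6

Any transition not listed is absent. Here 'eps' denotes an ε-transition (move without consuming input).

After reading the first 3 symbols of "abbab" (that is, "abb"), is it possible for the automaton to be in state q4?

No

Start in {q0}.
Read 'a': {q0} → {q4}.
Read 'b': {q4} → {q3, q5}.
Read 'b': {q3, q5} → {q1, q2, q5}.
State q4 is not in {q1, q2, q5}.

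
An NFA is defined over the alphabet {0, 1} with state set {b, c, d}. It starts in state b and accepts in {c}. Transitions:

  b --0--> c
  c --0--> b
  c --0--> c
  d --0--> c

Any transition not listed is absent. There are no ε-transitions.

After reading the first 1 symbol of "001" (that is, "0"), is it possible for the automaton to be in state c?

Yes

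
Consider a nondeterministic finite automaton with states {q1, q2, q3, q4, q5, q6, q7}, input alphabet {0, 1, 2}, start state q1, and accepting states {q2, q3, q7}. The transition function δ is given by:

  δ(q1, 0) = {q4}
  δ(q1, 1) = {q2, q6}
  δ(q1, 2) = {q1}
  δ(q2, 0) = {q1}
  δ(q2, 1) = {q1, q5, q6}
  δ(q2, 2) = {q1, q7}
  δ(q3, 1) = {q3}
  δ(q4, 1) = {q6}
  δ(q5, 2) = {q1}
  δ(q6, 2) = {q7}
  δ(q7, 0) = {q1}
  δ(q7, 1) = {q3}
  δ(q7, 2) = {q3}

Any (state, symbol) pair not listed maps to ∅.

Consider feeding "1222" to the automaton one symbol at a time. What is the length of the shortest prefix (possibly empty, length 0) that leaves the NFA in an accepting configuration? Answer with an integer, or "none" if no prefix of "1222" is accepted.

1

Start in {q1}.
Read '1': {q1} → {q2, q6}.
None of the earlier sets intersect F, but {q2, q6} does.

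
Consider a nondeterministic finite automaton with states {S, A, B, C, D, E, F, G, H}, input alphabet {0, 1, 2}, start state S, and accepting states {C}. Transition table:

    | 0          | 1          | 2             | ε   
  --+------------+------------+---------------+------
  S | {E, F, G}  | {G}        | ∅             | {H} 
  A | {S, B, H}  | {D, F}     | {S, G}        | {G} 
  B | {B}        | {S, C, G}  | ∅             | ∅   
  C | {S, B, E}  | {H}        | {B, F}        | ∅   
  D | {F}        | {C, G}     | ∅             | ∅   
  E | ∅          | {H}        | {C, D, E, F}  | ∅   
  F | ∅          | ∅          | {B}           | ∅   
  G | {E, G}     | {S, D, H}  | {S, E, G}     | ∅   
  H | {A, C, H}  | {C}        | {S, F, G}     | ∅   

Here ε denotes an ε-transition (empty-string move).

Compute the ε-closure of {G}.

{G}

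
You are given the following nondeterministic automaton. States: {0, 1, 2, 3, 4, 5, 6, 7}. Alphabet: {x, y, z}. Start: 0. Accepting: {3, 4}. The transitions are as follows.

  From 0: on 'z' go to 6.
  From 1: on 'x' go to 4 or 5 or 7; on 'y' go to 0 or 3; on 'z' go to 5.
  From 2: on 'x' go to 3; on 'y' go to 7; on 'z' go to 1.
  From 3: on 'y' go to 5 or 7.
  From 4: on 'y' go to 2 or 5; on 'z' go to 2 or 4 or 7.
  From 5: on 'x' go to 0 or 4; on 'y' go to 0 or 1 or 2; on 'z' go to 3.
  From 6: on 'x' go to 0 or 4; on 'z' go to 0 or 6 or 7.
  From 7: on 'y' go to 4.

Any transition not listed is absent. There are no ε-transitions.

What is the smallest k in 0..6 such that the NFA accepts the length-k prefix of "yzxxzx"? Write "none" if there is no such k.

none

Start in {0}.
Read 'y': 0→∅; now ∅.
The set is empty and remains empty for the remaining 5 symbols.
No reachable set along the way intersects F.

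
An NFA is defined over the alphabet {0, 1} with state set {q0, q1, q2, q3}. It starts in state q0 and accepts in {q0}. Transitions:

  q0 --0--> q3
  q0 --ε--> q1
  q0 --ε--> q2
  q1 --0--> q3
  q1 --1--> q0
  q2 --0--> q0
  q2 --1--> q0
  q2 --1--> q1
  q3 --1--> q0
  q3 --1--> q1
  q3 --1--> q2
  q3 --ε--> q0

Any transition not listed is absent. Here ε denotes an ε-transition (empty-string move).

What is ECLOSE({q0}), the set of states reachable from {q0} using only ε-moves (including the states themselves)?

Begin with {q0}.
ε-move q0 → q1; add q1.
ε-move q0 → q2; add q2.

{q0, q1, q2}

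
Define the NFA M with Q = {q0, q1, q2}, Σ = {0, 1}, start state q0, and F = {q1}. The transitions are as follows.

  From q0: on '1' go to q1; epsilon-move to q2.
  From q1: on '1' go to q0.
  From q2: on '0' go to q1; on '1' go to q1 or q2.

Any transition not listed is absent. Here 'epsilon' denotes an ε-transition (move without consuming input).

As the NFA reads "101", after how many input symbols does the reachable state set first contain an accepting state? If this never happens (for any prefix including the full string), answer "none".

Start: ε-closure({q0}) = {q0, q2}.
Read '1': {q0, q2} → {q1, q2}.
None of the earlier sets intersect F, but {q1, q2} does.

1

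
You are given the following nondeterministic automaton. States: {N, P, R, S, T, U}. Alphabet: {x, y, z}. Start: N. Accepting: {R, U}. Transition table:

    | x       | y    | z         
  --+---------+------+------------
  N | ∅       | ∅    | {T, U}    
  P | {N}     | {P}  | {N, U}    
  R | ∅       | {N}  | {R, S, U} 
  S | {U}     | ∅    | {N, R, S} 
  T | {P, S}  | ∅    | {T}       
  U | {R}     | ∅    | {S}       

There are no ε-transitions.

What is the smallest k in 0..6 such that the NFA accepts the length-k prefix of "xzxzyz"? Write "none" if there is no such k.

Start in {N}.
Read 'x': {N} → ∅.
The set is empty and remains empty for the remaining 5 symbols.
No reachable set along the way intersects F.

none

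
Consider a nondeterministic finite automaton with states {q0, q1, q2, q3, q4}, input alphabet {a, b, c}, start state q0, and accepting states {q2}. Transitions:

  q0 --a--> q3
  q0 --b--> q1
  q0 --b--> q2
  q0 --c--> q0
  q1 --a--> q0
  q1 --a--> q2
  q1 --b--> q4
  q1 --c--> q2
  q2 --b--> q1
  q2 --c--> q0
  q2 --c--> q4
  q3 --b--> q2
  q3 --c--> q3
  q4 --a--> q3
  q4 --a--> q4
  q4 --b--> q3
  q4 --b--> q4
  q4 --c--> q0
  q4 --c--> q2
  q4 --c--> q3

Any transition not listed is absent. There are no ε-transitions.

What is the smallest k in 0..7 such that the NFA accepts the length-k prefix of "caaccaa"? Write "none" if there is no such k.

none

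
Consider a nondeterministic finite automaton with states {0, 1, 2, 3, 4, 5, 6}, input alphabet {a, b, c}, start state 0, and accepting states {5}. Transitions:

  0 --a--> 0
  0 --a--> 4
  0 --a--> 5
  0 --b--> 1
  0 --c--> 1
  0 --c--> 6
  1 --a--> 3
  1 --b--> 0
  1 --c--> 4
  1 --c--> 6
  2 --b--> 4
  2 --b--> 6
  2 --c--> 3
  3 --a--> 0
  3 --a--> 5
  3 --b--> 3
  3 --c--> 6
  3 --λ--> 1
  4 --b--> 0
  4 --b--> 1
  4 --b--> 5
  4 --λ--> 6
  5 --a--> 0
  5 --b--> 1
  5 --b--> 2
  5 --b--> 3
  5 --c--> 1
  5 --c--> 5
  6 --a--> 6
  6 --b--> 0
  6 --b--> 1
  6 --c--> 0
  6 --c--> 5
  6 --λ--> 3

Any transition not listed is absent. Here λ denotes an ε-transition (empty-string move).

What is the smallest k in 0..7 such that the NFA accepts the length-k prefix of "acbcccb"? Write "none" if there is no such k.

Start in {0}.
Read 'a': {0} → {0, 1, 3, 4, 5, 6}.
None of the earlier sets intersect F, but {0, 1, 3, 4, 5, 6} does.

1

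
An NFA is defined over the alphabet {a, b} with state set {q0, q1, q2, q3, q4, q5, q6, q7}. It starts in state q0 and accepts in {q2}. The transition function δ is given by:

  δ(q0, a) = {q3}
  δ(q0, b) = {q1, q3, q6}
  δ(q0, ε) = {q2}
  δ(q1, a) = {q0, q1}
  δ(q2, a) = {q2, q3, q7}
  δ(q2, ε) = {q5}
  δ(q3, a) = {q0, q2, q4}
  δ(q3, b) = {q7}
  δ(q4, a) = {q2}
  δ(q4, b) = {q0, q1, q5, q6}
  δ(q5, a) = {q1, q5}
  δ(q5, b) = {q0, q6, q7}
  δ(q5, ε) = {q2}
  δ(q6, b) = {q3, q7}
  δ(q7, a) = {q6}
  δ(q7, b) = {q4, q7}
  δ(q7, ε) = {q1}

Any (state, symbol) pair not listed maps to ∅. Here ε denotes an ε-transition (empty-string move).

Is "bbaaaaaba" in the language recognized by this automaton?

Yes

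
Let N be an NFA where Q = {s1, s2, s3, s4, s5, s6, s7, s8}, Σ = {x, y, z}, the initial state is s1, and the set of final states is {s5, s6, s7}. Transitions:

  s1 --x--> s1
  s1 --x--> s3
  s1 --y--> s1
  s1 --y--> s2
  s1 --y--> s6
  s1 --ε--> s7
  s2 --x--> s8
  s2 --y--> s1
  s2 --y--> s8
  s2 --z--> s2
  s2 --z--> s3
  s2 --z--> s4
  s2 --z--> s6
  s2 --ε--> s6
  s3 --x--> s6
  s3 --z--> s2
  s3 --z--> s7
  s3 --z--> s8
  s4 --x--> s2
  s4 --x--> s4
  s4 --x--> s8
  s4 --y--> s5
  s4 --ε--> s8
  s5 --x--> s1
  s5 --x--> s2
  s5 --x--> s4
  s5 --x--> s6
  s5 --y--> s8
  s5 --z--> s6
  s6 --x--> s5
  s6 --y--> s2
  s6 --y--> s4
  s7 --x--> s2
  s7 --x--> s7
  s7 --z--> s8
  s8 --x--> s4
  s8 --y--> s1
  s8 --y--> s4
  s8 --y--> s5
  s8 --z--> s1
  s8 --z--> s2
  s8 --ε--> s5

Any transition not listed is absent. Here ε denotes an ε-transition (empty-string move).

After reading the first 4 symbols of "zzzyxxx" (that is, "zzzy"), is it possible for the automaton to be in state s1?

Start: ε-closure({s1}) = {s1, s7}.
Read 'z': s1→∅, s7→{s8}; union {s8}; ε-closure = {s5, s8}.
Read 'z': s5→{s6}, s8→{s1, s2}; union {s1, s2, s6}; ε-closure = {s1, s2, s6, s7}.
Read 'z': s1→∅, s2→{s2, s3, s4, s6}, s6→∅, s7→{s8}; union {s2, s3, s4, s6, s8}; ε-closure = {s2, s3, s4, s5, s6, s8}.
Read 'y': s2→{s1, s8}, s3→∅, s4→{s5}, s5→{s8}, s6→{s2, s4}, s8→{s1, s4, s5}; union {s1, s2, s4, s5, s8}; ε-closure = {s1, s2, s4, s5, s6, s7, s8}.
State s1 is in {s1, s2, s4, s5, s6, s7, s8}.

Yes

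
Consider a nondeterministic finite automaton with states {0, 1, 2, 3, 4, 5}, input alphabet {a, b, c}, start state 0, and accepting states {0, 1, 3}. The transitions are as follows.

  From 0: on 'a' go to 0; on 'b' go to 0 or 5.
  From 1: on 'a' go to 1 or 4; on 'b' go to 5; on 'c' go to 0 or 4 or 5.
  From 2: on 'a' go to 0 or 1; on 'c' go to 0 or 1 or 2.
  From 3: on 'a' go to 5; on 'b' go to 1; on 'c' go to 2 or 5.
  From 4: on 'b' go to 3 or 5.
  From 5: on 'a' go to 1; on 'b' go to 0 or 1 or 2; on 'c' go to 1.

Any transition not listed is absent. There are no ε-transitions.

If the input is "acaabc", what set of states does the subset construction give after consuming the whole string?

Start in {0}.
Read 'a': 0→{0}; now {0}.
Read 'c': 0→∅; now ∅.
The set is empty and remains empty for the remaining 4 symbols.

∅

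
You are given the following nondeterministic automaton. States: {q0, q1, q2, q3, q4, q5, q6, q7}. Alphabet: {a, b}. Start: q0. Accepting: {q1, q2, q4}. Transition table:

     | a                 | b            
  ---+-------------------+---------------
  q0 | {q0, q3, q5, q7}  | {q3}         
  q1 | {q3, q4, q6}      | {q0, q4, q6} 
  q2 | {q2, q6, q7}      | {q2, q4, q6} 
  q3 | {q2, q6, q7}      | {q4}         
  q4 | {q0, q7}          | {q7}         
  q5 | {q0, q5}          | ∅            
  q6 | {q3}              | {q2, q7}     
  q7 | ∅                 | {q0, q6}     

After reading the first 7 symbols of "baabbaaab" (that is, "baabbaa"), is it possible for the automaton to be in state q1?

No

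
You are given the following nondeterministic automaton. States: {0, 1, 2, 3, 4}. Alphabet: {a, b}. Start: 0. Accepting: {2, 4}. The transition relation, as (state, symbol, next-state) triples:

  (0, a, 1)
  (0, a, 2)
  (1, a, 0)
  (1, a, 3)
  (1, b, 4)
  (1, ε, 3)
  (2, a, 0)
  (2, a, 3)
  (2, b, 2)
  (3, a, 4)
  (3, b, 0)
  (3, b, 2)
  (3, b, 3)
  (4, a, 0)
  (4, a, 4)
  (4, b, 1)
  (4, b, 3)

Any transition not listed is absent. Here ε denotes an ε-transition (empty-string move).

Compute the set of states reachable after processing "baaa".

∅

Start in {0}.
Read 'b': 0→∅; now ∅.
The set is empty and remains empty for the remaining 3 symbols.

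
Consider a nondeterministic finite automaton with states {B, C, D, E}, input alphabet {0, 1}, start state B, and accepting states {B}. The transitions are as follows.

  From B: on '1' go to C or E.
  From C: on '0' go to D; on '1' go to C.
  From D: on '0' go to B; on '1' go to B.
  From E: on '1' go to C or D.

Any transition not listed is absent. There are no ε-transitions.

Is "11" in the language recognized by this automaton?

No

Start in {B}.
Read '1': {B} → {C, E}.
Read '1': {C, E} → {C, D}.
The final set {C, D} contains no accepting state.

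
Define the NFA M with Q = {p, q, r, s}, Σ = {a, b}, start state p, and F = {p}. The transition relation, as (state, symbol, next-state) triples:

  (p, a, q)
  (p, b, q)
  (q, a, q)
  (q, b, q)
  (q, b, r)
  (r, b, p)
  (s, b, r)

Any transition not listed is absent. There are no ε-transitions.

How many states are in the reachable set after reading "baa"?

1

Start in {p}.
Read 'b': p→{q}; now {q}.
Read 'a': q→{q}; now {q}.
Read 'a': q→{q}; now {q}.
That set has 1 state.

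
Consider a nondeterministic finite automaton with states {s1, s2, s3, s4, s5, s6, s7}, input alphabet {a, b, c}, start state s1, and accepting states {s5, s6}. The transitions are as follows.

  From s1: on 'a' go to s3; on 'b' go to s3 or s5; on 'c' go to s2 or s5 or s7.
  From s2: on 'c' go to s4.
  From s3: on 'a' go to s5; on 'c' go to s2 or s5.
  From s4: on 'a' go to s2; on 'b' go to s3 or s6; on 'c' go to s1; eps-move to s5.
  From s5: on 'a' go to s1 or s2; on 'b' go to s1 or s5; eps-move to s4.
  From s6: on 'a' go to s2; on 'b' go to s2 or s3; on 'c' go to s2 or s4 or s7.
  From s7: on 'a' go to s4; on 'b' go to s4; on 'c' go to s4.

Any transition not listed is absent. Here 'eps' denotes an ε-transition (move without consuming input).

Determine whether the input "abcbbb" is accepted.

No

Start in {s1}.
Read 'a': s1→{s3}; now {s3}.
Read 'b': s3→∅; now ∅.
The set is empty and remains empty for the remaining 4 symbols.
The final set ∅ contains no accepting state.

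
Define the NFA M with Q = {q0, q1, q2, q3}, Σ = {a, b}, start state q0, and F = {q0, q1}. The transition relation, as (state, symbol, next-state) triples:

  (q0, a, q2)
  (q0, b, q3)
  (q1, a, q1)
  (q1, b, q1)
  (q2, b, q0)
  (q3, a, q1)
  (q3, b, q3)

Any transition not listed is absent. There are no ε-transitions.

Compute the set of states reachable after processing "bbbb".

{q3}

Start in {q0}.
Read 'b': {q0} → {q3}.
Read 'b': {q3} → {q3}.
Read 'b': {q3} → {q3}.
Read 'b': {q3} → {q3}.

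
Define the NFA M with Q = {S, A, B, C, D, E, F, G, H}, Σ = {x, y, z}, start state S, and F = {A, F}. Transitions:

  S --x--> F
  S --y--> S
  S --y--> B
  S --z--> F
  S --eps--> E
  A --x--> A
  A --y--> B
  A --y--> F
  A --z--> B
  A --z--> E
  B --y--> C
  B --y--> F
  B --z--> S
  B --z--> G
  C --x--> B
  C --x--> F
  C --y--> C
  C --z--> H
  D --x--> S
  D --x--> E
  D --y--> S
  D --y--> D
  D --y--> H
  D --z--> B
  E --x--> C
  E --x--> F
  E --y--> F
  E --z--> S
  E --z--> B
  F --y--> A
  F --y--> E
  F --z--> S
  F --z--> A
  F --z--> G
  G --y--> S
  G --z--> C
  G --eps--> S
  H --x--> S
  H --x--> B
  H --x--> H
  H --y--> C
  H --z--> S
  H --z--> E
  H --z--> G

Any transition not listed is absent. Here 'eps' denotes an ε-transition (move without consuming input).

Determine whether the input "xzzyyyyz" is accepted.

Yes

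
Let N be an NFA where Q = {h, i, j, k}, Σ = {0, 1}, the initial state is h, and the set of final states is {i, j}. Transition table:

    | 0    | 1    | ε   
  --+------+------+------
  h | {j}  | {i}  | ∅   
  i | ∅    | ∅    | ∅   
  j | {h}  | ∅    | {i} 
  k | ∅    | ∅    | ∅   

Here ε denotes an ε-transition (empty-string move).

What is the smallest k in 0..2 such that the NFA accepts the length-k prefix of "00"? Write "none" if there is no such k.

Start in {h}.
Read '0': {h} → {i, j}.
None of the earlier sets intersect F, but {i, j} does.

1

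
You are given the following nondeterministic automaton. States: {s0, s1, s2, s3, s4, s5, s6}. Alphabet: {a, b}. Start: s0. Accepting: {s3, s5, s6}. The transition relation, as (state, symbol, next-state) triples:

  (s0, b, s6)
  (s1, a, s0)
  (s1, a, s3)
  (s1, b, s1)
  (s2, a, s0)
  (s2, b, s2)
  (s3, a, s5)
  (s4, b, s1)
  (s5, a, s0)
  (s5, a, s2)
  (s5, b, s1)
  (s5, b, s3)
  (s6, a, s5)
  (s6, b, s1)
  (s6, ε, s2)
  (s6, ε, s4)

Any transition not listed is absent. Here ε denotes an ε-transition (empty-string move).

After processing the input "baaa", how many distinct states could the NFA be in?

1

Start in {s0}.
Read 'b': {s0} → {s2, s4, s6}.
Read 'a': {s2, s4, s6} → {s0, s5}.
Read 'a': {s0, s5} → {s0, s2}.
Read 'a': {s0, s2} → {s0}.
That set has 1 state.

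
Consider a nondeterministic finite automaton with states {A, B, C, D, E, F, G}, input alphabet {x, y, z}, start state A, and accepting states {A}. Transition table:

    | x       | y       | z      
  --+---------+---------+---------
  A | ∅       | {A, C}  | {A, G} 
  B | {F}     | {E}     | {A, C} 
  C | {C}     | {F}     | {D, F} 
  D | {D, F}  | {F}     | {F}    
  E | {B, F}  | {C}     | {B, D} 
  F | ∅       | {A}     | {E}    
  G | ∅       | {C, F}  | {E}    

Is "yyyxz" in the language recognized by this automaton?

No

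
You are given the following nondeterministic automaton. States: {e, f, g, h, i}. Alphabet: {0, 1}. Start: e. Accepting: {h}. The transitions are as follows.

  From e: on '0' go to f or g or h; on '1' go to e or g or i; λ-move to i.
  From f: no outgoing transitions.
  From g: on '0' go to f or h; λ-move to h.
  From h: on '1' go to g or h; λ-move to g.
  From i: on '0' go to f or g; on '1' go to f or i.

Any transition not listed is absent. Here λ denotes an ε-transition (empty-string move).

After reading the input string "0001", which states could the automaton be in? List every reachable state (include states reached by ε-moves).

{g, h}

Start: ε-closure({e}) = {e, i}.
Read '0': {e, i} → {f, g, h}.
Read '0': {f, g, h} → {f, g, h}.
Read '0': {f, g, h} → {f, g, h}.
Read '1': {f, g, h} → {g, h}.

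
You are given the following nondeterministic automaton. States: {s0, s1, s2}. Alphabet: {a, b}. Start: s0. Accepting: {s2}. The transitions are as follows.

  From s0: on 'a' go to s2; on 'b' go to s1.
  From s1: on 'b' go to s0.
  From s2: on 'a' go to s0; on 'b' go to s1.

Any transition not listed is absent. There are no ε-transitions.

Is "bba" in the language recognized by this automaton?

Yes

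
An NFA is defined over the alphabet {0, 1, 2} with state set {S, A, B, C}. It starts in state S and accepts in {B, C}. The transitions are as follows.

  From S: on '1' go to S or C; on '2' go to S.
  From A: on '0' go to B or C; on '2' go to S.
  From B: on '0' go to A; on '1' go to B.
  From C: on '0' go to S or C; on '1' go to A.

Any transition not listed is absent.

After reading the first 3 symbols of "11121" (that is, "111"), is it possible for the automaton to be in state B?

Start in {S}.
Read '1': S→{S, C}; now {S, C}.
Read '1': S→{S, C}, C→{A}; now {S, A, C}.
Read '1': S→{S, C}, A→∅, C→{A}; now {S, A, C}.
State B is not in {S, A, C}.

No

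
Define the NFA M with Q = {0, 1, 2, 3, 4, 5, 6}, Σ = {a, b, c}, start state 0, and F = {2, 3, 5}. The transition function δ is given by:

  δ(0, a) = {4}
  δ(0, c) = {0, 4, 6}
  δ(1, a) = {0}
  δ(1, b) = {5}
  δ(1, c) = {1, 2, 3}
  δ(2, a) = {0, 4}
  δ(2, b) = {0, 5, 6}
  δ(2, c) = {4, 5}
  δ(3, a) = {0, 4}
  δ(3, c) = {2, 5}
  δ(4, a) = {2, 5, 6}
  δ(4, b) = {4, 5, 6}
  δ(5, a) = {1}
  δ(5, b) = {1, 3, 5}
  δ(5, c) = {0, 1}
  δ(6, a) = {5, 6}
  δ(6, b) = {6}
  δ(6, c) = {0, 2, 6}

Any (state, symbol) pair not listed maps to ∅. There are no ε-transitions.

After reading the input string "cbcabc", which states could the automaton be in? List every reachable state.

{0, 1, 2, 3, 5, 6}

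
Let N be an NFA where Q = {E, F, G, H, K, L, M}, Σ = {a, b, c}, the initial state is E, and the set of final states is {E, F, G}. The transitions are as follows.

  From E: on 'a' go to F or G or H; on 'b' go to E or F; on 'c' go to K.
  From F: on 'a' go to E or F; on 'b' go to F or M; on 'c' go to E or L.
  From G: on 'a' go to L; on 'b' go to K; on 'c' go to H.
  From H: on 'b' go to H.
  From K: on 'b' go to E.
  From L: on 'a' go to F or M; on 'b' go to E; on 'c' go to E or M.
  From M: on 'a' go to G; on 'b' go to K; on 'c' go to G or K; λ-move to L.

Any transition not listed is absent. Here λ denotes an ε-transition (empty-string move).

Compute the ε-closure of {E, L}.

{E, L}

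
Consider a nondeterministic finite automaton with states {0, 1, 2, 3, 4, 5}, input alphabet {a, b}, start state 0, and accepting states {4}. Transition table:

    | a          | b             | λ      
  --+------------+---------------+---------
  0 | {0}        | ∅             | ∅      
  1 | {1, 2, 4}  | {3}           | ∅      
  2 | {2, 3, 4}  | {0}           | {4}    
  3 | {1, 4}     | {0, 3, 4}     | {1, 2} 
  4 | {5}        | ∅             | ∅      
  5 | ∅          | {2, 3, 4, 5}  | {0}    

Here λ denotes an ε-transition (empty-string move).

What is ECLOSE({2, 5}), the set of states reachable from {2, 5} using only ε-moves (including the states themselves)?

Begin with {2, 5}.
ε-move 2 → 4; add 4.
ε-move 5 → 0; add 0.

{0, 2, 4, 5}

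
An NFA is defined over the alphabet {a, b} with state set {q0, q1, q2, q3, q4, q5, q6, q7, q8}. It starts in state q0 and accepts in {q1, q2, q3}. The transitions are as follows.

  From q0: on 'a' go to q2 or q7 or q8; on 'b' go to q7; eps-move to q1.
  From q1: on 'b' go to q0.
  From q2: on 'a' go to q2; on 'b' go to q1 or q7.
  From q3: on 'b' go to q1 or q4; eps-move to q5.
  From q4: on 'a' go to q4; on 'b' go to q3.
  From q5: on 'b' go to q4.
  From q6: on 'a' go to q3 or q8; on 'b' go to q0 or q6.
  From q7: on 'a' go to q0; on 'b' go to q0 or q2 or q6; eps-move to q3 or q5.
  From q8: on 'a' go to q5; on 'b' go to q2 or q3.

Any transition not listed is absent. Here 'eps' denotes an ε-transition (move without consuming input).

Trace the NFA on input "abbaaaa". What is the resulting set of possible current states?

Start: ε-closure({q0}) = {q0, q1}.
Read 'a': {q0, q1} → {q2, q3, q5, q7, q8}.
Read 'b': {q2, q3, q5, q7, q8} → {q0, q1, q2, q3, q4, q5, q6, q7}.
Read 'b': {q0, q1, q2, q3, q4, q5, q6, q7} → {q0, q1, q2, q3, q4, q5, q6, q7}.
Read 'a': {q0, q1, q2, q3, q4, q5, q6, q7} → {q0, q1, q2, q3, q4, q5, q7, q8}.
Read 'a': {q0, q1, q2, q3, q4, q5, q7, q8} → {q0, q1, q2, q3, q4, q5, q7, q8}.
Read 'a': {q0, q1, q2, q3, q4, q5, q7, q8} → {q0, q1, q2, q3, q4, q5, q7, q8}.
Read 'a': {q0, q1, q2, q3, q4, q5, q7, q8} → {q0, q1, q2, q3, q4, q5, q7, q8}.

{q0, q1, q2, q3, q4, q5, q7, q8}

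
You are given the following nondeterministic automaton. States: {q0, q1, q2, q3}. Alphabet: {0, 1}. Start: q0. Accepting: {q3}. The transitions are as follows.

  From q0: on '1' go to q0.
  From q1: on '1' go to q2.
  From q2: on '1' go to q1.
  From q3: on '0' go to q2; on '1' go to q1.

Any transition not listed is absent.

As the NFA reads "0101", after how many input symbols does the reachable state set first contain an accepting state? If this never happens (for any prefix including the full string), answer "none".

Start in {q0}.
Read '0': {q0} → ∅.
The set is empty and remains empty for the remaining 3 symbols.
No reachable set along the way intersects F.

none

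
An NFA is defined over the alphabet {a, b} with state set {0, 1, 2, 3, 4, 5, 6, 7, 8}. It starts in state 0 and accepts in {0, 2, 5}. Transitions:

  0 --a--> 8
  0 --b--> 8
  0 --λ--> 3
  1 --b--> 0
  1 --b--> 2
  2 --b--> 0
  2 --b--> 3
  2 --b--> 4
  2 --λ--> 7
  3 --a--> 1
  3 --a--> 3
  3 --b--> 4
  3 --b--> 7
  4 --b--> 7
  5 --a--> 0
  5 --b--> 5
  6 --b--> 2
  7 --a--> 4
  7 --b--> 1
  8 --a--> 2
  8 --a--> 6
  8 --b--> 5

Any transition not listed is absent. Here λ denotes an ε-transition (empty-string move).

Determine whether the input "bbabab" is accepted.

Start: ε-closure({0}) = {0, 3}.
Read 'b': {0, 3} → {4, 7, 8}.
Read 'b': {4, 7, 8} → {1, 5, 7}.
Read 'a': {1, 5, 7} → {0, 3, 4}.
Read 'b': {0, 3, 4} → {4, 7, 8}.
Read 'a': {4, 7, 8} → {2, 4, 6, 7}.
Read 'b': {2, 4, 6, 7} → {0, 1, 2, 3, 4, 7}.
The final set {0, 1, 2, 3, 4, 7} contains the accepting states 0, 2.

Yes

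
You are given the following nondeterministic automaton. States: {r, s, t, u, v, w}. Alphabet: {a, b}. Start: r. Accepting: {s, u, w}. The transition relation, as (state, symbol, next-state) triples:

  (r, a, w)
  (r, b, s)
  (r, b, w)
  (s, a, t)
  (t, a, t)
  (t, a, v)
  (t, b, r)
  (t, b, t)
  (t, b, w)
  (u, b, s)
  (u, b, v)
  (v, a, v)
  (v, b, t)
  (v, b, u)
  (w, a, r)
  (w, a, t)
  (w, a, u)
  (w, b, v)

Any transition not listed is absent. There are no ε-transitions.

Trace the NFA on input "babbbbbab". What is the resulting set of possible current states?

Start in {r}.
Read 'b': r→{s, w}; now {s, w}.
Read 'a': s→{t}, w→{r, t, u}; now {r, t, u}.
Read 'b': r→{s, w}, t→{r, t, w}, u→{s, v}; now {r, s, t, v, w}.
Read 'b': r→{s, w}, s→∅, t→{r, t, w}, v→{t, u}, w→{v}; now {r, s, t, u, v, w}.
Read 'b': r→{s, w}, s→∅, t→{r, t, w}, u→{s, v}, v→{t, u}, w→{v}; now {r, s, t, u, v, w}.
Read 'b': r→{s, w}, s→∅, t→{r, t, w}, u→{s, v}, v→{t, u}, w→{v}; now {r, s, t, u, v, w}.
Read 'b': r→{s, w}, s→∅, t→{r, t, w}, u→{s, v}, v→{t, u}, w→{v}; now {r, s, t, u, v, w}.
Read 'a': r→{w}, s→{t}, t→{t, v}, u→∅, v→{v}, w→{r, t, u}; now {r, t, u, v, w}.
Read 'b': r→{s, w}, t→{r, t, w}, u→{s, v}, v→{t, u}, w→{v}; now {r, s, t, u, v, w}.

{r, s, t, u, v, w}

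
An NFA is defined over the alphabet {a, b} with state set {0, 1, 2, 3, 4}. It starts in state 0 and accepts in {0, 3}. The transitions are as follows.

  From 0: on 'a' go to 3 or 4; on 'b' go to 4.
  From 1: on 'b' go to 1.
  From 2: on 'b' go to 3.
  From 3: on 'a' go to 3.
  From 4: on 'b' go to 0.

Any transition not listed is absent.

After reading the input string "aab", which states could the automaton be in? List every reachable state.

Start in {0}.
Read 'a': {0} → {3, 4}.
Read 'a': {3, 4} → {3}.
Read 'b': {3} → ∅.

∅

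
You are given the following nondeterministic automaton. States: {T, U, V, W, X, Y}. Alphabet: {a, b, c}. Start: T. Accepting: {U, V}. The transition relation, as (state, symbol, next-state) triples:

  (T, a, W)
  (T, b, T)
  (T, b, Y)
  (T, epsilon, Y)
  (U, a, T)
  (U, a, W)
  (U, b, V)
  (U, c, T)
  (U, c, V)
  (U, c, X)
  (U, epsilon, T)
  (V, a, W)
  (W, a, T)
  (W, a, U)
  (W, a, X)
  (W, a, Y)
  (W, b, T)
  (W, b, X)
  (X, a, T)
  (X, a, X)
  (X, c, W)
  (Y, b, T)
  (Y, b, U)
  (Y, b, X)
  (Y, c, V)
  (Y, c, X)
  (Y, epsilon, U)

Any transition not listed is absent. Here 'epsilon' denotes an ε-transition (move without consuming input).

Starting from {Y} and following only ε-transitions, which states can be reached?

Begin with {Y}.
ε-move Y → U; add U.
ε-move U → T; add T.

{T, U, Y}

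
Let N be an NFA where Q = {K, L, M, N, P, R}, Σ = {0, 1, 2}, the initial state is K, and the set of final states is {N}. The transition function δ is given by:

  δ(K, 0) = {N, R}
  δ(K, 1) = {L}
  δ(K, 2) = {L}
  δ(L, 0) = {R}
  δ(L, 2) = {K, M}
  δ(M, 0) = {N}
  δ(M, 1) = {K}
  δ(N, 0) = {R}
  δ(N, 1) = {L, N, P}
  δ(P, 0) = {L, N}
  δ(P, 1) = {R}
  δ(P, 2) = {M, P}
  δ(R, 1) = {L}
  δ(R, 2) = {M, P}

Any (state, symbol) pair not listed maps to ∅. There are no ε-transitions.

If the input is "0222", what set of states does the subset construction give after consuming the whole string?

Start in {K}.
Read '0': {K} → {N, R}.
Read '2': {N, R} → {M, P}.
Read '2': {M, P} → {M, P}.
Read '2': {M, P} → {M, P}.

{M, P}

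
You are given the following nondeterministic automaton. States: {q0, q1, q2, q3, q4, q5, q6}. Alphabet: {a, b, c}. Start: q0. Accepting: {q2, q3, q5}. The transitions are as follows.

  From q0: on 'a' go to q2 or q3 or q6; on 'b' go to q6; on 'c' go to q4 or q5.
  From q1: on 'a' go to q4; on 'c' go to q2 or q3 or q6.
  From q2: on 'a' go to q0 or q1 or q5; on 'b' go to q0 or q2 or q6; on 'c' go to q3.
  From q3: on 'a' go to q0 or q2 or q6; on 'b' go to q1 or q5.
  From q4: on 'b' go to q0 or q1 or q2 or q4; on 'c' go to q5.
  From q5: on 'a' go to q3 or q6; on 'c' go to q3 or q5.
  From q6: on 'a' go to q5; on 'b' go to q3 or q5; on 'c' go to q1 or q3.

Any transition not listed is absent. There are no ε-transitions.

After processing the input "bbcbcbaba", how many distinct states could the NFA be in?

Start in {q0}.
Read 'b': q0→{q6}; now {q6}.
Read 'b': q6→{q3, q5}; now {q3, q5}.
Read 'c': q3→∅, q5→{q3, q5}; now {q3, q5}.
Read 'b': q3→{q1, q5}, q5→∅; now {q1, q5}.
Read 'c': q1→{q2, q3, q6}, q5→{q3, q5}; now {q2, q3, q5, q6}.
Read 'b': q2→{q0, q2, q6}, q3→{q1, q5}, q5→∅, q6→{q3, q5}; now {q0, q1, q2, q3, q5, q6}.
Read 'a': q0→{q2, q3, q6}, q1→{q4}, q2→{q0, q1, q5}, q3→{q0, q2, q6}, q5→{q3, q6}, q6→{q5}; now {q0, q1, q2, q3, q4, q5, q6}.
Read 'b': q0→{q6}, q1→∅, q2→{q0, q2, q6}, q3→{q1, q5}, q4→{q0, q1, q2, q4}, q5→∅, q6→{q3, q5}; now {q0, q1, q2, q3, q4, q5, q6}.
Read 'a': q0→{q2, q3, q6}, q1→{q4}, q2→{q0, q1, q5}, q3→{q0, q2, q6}, q4→∅, q5→{q3, q6}, q6→{q5}; now {q0, q1, q2, q3, q4, q5, q6}.
That set has 7 states.

7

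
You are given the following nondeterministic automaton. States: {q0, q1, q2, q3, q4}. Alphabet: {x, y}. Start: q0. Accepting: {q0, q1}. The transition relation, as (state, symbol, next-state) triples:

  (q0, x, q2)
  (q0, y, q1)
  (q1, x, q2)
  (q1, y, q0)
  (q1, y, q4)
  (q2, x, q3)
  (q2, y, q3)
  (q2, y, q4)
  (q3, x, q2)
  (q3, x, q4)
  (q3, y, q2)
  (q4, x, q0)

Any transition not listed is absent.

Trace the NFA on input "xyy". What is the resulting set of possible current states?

{q2}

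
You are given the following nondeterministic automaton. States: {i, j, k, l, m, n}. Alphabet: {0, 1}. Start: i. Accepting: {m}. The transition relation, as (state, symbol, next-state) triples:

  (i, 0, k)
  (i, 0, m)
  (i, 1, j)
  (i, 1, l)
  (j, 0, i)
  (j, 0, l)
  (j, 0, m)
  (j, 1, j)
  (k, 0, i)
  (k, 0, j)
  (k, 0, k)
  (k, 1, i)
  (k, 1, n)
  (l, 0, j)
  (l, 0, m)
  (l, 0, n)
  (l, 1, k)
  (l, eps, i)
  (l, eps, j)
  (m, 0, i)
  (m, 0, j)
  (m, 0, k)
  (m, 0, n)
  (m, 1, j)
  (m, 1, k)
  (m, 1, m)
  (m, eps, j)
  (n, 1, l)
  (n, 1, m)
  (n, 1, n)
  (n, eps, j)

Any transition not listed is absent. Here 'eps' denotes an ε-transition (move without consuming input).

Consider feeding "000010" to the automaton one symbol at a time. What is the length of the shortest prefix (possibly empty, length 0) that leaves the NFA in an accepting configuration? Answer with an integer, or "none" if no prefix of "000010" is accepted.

1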